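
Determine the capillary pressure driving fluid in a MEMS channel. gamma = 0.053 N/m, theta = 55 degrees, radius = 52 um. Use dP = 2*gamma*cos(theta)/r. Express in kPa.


Step 1: cos(55 deg) = 0.5736
Step 2: Convert r to m: r = 52e-6 m
Step 3: dP = 2 * 0.053 * 0.5736 / 52e-6 = 1169.3 Pa
Step 4: Convert Pa to kPa (divide by 1000).
dP = 1.17 kPa


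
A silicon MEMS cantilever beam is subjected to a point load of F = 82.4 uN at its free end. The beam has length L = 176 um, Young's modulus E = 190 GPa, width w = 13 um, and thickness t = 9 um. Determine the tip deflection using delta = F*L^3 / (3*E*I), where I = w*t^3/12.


Step 1: Calculate the second moment of area.
I = w * t^3 / 12 = 13 * 9^3 / 12 = 789.75 um^4
Step 2: Convert E to consistent units (1 GPa = 1000 uN/um^2).
E = 190 GPa = 190000 uN/um^2
Step 3: Calculate tip deflection.
delta = F * L^3 / (3 * E * I)
delta = 82.4 * 176^3 / (3 * 190000 * 789.75)
delta = 0.9979 um


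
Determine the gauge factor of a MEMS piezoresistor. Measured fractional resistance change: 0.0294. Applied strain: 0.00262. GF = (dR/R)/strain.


Step 1: Identify values.
dR/R = 0.0294, strain = 0.00262
Step 2: GF = (dR/R) / strain = 0.0294 / 0.00262
GF = 11.2


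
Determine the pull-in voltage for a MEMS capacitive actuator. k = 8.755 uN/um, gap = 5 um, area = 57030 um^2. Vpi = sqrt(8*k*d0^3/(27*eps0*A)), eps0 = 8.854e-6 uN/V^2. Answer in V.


Step 1: Compute numerator: 8 * k * d0^3 = 8 * 8.755 * 5^3 = 8755.0
Step 2: Compute denominator: 27 * eps0 * A = 27 * 8.854e-6 * 57030 = 13.633478
Step 3: Vpi = sqrt(8755.0 / 13.633478)
Vpi = 25.34 V


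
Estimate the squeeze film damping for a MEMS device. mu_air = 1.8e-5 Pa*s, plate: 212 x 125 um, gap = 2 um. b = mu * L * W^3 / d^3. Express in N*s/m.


Step 1: Convert to SI.
L = 212e-6 m, W = 125e-6 m, d = 2e-6 m
Step 2: W^3 = (125e-6)^3 = 1.95e-12 m^3
Step 3: d^3 = (2e-6)^3 = 8.00e-18 m^3
Step 4: b = 1.8e-5 * 212e-6 * 1.95e-12 / 8.00e-18
b = 9.32e-04 N*s/m


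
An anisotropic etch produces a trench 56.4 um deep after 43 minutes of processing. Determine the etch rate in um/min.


Step 1: Etch rate = depth / time
Step 2: rate = 56.4 / 43
rate = 1.312 um/min


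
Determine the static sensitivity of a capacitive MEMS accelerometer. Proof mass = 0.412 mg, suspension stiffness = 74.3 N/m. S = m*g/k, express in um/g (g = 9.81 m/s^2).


Step 1: Convert mass: m = 0.412 mg = 4.12e-07 kg
Step 2: S = m * g / k = 4.12e-07 * 9.81 / 74.3
Step 3: S = 5.44e-08 m/g
Step 4: Convert to um/g: S = 0.054 um/g


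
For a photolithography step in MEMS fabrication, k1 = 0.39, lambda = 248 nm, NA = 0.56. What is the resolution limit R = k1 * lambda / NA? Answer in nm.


Step 1: Identify values: k1 = 0.39, lambda = 248 nm, NA = 0.56
Step 2: R = k1 * lambda / NA
R = 0.39 * 248 / 0.56
R = 172.7 nm


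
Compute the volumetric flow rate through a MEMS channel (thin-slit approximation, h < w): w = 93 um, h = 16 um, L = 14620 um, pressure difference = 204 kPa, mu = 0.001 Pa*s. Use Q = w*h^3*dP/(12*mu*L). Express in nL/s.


Step 1: Convert all dimensions to SI (meters).
w = 93e-6 m, h = 16e-6 m, L = 14620e-6 m, dP = 204e3 Pa
Step 2: Q = w * h^3 * dP / (12 * mu * L)
Q = 93e-6 * (16e-6)^3 * 204e3 / (12 * 0.001 * 14620e-6) = 4.429395e-10 m^3/s
Step 3: Convert Q from m^3/s to nL/s (1 m^3 = 1e12 nL, so multiply by 1e12).
Q = 442.94 nL/s


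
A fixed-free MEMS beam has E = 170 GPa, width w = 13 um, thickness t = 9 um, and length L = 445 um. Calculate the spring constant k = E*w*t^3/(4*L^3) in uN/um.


Step 1: Convert E to consistent units (1 GPa = 1000 uN/um^2).
E = 170 GPa = 170000 uN/um^2
Step 2: Compute t^3 = 9^3 = 729
Step 3: Compute L^3 = 445^3 = 88121125
Step 4: k = 170000 * 13 * 729 / (4 * 88121125)
k = 4.5707 uN/um


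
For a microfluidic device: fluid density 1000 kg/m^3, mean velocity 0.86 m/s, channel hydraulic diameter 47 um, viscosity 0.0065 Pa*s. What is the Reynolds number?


Step 1: Convert Dh to meters: Dh = 47e-6 m
Step 2: Re = rho * v * Dh / mu
Re = 1000 * 0.86 * 47e-6 / 0.0065
Re = 6.218


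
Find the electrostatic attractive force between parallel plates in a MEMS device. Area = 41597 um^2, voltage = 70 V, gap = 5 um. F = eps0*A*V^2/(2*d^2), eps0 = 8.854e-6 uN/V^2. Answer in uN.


Step 1: Identify parameters.
eps0 = 8.854e-6 uN/V^2, A = 41597 um^2, V = 70 V, d = 5 um
Step 2: Compute V^2 = 70^2 = 4900
Step 3: Compute d^2 = 5^2 = 25
Step 4: F = 0.5 * 8.854e-6 * 41597 * 4900 / 25
F = 36.093 uN


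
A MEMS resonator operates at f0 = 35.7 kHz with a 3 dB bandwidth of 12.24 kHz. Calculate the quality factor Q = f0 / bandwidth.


Step 1: Q = f0 / bandwidth
Step 2: Q = 35.7 / 12.24
Q = 2.9


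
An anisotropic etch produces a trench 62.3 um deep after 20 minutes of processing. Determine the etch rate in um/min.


Step 1: Etch rate = depth / time
Step 2: rate = 62.3 / 20
rate = 3.115 um/min


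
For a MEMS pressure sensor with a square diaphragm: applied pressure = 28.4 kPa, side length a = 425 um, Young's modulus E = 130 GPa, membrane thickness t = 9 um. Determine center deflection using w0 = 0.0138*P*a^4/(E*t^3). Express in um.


Step 1: Convert pressure to compatible units (E is in GPa, so P in GPa).
P = 28.4 kPa = 28.4e-6 GPa
Step 2: Compute numerator: 0.0138 * P * a^4.
a^4 = 425^4 = 32625390625
numerator = 0.0138 * 28.4e-6 * 32625390625 = 1.27865e+04
Step 3: Compute denominator: E * t^3 = 130 * 9^3 = 94770
Step 4: w0 = numerator / denominator = 1.27865e+04 / 94770 = 0.1349 um


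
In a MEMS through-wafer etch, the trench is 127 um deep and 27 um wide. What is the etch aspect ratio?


Step 1: AR = depth / width
Step 2: AR = 127 / 27
AR = 4.7


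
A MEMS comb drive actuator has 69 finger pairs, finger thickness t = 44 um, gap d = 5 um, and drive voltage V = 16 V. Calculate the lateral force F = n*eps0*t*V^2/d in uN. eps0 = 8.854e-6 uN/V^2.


Step 1: Parameters: n=69, eps0=8.854e-6 uN/V^2, t=44 um, V=16 V, d=5 um
Step 2: V^2 = 256
Step 3: F = 69 * 8.854e-6 * 44 * 256 / 5
F = 1.376 uN


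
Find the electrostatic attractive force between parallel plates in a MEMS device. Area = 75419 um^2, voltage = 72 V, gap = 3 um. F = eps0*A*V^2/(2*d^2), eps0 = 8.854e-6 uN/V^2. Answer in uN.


Step 1: Identify parameters.
eps0 = 8.854e-6 uN/V^2, A = 75419 um^2, V = 72 V, d = 3 um
Step 2: Compute V^2 = 72^2 = 5184
Step 3: Compute d^2 = 3^2 = 9
Step 4: F = 0.5 * 8.854e-6 * 75419 * 5184 / 9
F = 192.315 uN


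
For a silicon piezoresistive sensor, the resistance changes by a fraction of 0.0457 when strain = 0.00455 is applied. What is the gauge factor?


Step 1: Identify values.
dR/R = 0.0457, strain = 0.00455
Step 2: GF = (dR/R) / strain = 0.0457 / 0.00455
GF = 10.0


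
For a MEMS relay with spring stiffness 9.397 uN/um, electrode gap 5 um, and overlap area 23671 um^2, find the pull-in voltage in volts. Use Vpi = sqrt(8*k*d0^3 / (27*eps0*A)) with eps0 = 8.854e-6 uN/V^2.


Step 1: Compute numerator: 8 * k * d0^3 = 8 * 9.397 * 5^3 = 9397.0
Step 2: Compute denominator: 27 * eps0 * A = 27 * 8.854e-6 * 23671 = 5.658742
Step 3: Vpi = sqrt(9397.0 / 5.658742)
Vpi = 40.75 V


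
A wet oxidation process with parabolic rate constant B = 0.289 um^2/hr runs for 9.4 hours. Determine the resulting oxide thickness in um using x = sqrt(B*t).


Step 1: Compute B*t = 0.289 * 9.4 = 2.7166
Step 2: x = sqrt(2.7166)
x = 1.648 um


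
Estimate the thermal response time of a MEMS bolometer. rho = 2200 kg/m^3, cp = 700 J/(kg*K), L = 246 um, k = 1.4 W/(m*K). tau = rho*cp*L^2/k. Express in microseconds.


Step 1: Convert L to m: L = 246e-6 m
Step 2: L^2 = (246e-6)^2 = 6.0516e-08 m^2
Step 3: tau = 2200 * 700 * 6.0516e-08 / 1.4 = 6.65676e-02 s
Step 4: Convert to microseconds (multiply by 1e6).
tau = 66567.6 us


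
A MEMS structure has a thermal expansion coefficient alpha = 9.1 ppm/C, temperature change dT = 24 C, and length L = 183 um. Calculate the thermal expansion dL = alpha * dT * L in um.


Step 1: Convert CTE: alpha = 9.1 ppm/C = 9.1e-6 /C
Step 2: dL = 9.1e-6 * 24 * 183
dL = 0.04 um


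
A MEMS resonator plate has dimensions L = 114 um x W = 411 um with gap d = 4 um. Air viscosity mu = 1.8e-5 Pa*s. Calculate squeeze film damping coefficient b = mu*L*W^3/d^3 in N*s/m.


Step 1: Convert to SI.
L = 114e-6 m, W = 411e-6 m, d = 4e-6 m
Step 2: W^3 = (411e-6)^3 = 6.94e-11 m^3
Step 3: d^3 = (4e-6)^3 = 6.40e-17 m^3
Step 4: b = 1.8e-5 * 114e-6 * 6.94e-11 / 6.40e-17
b = 2.23e-03 N*s/m


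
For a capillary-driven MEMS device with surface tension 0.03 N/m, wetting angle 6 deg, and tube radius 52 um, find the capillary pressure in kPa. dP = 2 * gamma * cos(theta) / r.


Step 1: cos(6 deg) = 0.9945
Step 2: Convert r to m: r = 52e-6 m
Step 3: dP = 2 * 0.03 * 0.9945 / 52e-6 = 1147.5 Pa
Step 4: Convert Pa to kPa (divide by 1000).
dP = 1.15 kPa


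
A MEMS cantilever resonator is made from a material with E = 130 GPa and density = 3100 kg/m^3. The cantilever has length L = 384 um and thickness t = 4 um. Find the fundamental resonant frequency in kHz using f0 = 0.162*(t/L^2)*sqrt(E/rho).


Step 1: Convert units to SI.
t_SI = 4e-6 m, L_SI = 384e-6 m
Step 2: Calculate sqrt(E/rho).
sqrt(130e9 / 3100) = 6475.76 m/s
Step 3: Compute f0.
f0 = 0.162 * 4e-6 / (384e-6)^2 * 6475.76 = 28457.9 Hz = 28.46 kHz


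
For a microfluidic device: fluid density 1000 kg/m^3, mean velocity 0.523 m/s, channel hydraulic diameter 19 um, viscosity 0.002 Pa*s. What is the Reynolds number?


Step 1: Convert Dh to meters: Dh = 19e-6 m
Step 2: Re = rho * v * Dh / mu
Re = 1000 * 0.523 * 19e-6 / 0.002
Re = 4.969


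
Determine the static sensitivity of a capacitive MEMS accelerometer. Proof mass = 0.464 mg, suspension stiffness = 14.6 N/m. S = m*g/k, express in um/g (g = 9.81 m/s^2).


Step 1: Convert mass: m = 0.464 mg = 4.64e-07 kg
Step 2: S = m * g / k = 4.64e-07 * 9.81 / 14.6
Step 3: S = 3.12e-07 m/g
Step 4: Convert to um/g: S = 0.312 um/g


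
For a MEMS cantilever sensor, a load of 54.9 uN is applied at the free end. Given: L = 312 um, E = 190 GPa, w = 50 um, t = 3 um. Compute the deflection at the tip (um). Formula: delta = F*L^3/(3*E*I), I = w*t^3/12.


Step 1: Calculate the second moment of area.
I = w * t^3 / 12 = 50 * 3^3 / 12 = 112.5 um^4
Step 2: Convert E to consistent units (1 GPa = 1000 uN/um^2).
E = 190 GPa = 190000 uN/um^2
Step 3: Calculate tip deflection.
delta = F * L^3 / (3 * E * I)
delta = 54.9 * 312^3 / (3 * 190000 * 112.5)
delta = 26.0021 um


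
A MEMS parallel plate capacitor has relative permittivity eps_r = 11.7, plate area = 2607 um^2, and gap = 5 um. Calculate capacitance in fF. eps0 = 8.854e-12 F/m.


Step 1: Convert area to m^2: A = 2607e-12 m^2
Step 2: Convert gap to m: d = 5e-6 m
Step 3: C = eps0 * eps_r * A / d
C = 8.854e-12 * 11.7 * 2607e-12 / 5e-6
Step 4: Convert to fF (multiply by 1e15).
C = 54.01 fF


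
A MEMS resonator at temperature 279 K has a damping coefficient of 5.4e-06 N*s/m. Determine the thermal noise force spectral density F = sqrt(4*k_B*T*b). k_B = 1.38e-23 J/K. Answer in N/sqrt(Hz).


Step 1: Compute 4 * k_B * T * b
= 4 * 1.38e-23 * 279 * 5.4e-06
= 8.3164e-26 N^2/Hz
Step 2: F_noise = sqrt(8.3164e-26)
F_noise = 2.88e-13 N/sqrt(Hz)


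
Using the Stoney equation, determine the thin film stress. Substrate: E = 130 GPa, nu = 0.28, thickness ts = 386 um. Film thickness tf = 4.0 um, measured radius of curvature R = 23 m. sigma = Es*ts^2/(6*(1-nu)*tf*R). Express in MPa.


Step 1: Compute numerator: Es * ts^2 = 130 * 386^2 = 19369480 (GPa*um^2)
Step 2: Compute denominator (R in um): 6*(1-nu)*tf*R = 6*0.72*4.0*23e6 = 397440000.0 (um^2)
Step 3: sigma (GPa) = 19369480 / 397440000.0 = 4.8736e-02 GPa
Step 4: Convert to MPa (x1000): sigma = 48.7 MPa


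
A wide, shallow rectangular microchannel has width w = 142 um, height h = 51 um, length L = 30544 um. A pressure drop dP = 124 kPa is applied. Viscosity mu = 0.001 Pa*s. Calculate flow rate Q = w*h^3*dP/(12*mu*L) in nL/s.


Step 1: Convert all dimensions to SI (meters).
w = 142e-6 m, h = 51e-6 m, L = 30544e-6 m, dP = 124e3 Pa
Step 2: Q = w * h^3 * dP / (12 * mu * L)
Q = 142e-6 * (51e-6)^3 * 124e3 / (12 * 0.001 * 30544e-6) = 6.37255219e-09 m^3/s
Step 3: Convert Q from m^3/s to nL/s (1 m^3 = 1e12 nL, so multiply by 1e12).
Q = 6372.552 nL/s


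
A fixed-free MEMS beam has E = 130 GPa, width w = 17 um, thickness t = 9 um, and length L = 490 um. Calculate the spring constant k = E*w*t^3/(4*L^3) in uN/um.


Step 1: Convert E to consistent units (1 GPa = 1000 uN/um^2).
E = 130 GPa = 130000 uN/um^2
Step 2: Compute t^3 = 9^3 = 729
Step 3: Compute L^3 = 490^3 = 117649000
Step 4: k = 130000 * 17 * 729 / (4 * 117649000)
k = 3.4235 uN/um


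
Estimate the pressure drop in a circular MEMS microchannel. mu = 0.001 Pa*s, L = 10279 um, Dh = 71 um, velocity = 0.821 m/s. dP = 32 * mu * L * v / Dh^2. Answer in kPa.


Step 1: Convert to SI: L = 10279e-6 m, Dh = 71e-6 m
Step 2: dP = 32 * 0.001 * 10279e-6 * 0.821 / (71e-6)^2
Step 3: dP = 53570.70 Pa
Step 4: Convert to kPa: dP = 53.57 kPa


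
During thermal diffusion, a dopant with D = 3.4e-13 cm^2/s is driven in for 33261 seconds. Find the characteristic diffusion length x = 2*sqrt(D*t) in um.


Step 1: Compute D*t = 3.4e-13 * 33261 = 1.130874e-08 cm^2
Step 2: sqrt(D*t) = 1.06343e-04 cm
Step 3: x = 2 * 1.06343e-04 cm = 2.12686e-04 cm
Step 4: Convert to um (1 cm = 1e4 um): x = 2.127 um


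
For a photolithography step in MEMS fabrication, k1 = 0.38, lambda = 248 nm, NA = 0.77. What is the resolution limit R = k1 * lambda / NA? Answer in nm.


Step 1: Identify values: k1 = 0.38, lambda = 248 nm, NA = 0.77
Step 2: R = k1 * lambda / NA
R = 0.38 * 248 / 0.77
R = 122.4 nm


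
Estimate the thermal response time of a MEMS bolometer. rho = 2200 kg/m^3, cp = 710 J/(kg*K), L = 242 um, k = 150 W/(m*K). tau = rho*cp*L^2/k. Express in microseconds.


Step 1: Convert L to m: L = 242e-6 m
Step 2: L^2 = (242e-6)^2 = 5.8564e-08 m^2
Step 3: tau = 2200 * 710 * 5.8564e-08 / 150 = 6.0984645e-04 s
Step 4: Convert to microseconds (multiply by 1e6).
tau = 609.846 us


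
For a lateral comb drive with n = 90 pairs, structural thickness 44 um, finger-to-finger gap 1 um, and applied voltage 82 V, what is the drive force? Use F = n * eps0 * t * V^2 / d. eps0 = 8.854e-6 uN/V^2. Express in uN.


Step 1: Parameters: n=90, eps0=8.854e-6 uN/V^2, t=44 um, V=82 V, d=1 um
Step 2: V^2 = 6724
Step 3: F = 90 * 8.854e-6 * 44 * 6724 / 1
F = 235.756 uN


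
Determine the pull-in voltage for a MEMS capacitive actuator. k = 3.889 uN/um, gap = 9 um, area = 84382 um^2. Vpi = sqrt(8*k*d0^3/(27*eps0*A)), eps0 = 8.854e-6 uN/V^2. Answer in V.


Step 1: Compute numerator: 8 * k * d0^3 = 8 * 3.889 * 9^3 = 22680.648
Step 2: Compute denominator: 27 * eps0 * A = 27 * 8.854e-6 * 84382 = 20.172192
Step 3: Vpi = sqrt(22680.648 / 20.172192)
Vpi = 33.53 V


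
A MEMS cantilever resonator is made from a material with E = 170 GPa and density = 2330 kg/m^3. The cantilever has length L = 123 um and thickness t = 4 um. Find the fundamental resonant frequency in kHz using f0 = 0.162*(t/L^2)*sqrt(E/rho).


Step 1: Convert units to SI.
t_SI = 4e-6 m, L_SI = 123e-6 m
Step 2: Calculate sqrt(E/rho).
sqrt(170e9 / 2330) = 8541.74 m/s
Step 3: Compute f0.
f0 = 0.162 * 4e-6 / (123e-6)^2 * 8541.74 = 365856.8 Hz = 365.86 kHz


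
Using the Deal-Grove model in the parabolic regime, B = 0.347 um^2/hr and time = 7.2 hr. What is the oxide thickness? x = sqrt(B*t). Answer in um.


Step 1: Compute B*t = 0.347 * 7.2 = 2.4984
Step 2: x = sqrt(2.4984)
x = 1.581 um


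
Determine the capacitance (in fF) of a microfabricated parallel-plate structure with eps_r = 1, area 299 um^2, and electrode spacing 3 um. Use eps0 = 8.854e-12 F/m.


Step 1: Convert area to m^2: A = 299e-12 m^2
Step 2: Convert gap to m: d = 3e-6 m
Step 3: C = eps0 * eps_r * A / d
C = 8.854e-12 * 1 * 299e-12 / 3e-6
Step 4: Convert to fF (multiply by 1e15).
C = 0.88 fF


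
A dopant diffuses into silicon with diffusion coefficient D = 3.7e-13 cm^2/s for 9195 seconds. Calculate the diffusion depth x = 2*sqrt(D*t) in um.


Step 1: Compute D*t = 3.7e-13 * 9195 = 3.40215e-09 cm^2
Step 2: sqrt(D*t) = 5.8328e-05 cm
Step 3: x = 2 * 5.8328e-05 cm = 1.16656e-04 cm
Step 4: Convert to um (1 cm = 1e4 um): x = 1.167 um


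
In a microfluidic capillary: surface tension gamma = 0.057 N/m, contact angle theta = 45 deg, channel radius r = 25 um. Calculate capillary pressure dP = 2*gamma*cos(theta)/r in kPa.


Step 1: cos(45 deg) = 0.7071
Step 2: Convert r to m: r = 25e-6 m
Step 3: dP = 2 * 0.057 * 0.7071 / 25e-6 = 3224.4 Pa
Step 4: Convert Pa to kPa (divide by 1000).
dP = 3.22 kPa


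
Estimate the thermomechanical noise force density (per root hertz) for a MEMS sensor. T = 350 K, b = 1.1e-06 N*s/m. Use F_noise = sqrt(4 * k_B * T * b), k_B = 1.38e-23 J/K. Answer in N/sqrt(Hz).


Step 1: Compute 4 * k_B * T * b
= 4 * 1.38e-23 * 350 * 1.1e-06
= 2.1252e-26 N^2/Hz
Step 2: F_noise = sqrt(2.1252e-26)
F_noise = 1.46e-13 N/sqrt(Hz)


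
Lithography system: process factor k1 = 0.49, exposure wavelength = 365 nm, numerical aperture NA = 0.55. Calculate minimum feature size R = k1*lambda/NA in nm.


Step 1: Identify values: k1 = 0.49, lambda = 365 nm, NA = 0.55
Step 2: R = k1 * lambda / NA
R = 0.49 * 365 / 0.55
R = 325.2 nm


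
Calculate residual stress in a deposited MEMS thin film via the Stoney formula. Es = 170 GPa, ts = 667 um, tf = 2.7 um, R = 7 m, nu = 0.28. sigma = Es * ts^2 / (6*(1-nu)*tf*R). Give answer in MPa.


Step 1: Compute numerator: Es * ts^2 = 170 * 667^2 = 75631130 (GPa*um^2)
Step 2: Compute denominator (R in um): 6*(1-nu)*tf*R = 6*0.72*2.7*7e6 = 81648000.0 (um^2)
Step 3: sigma (GPa) = 75631130 / 81648000.0 = 9.26307e-01 GPa
Step 4: Convert to MPa (x1000): sigma = 926.3 MPa


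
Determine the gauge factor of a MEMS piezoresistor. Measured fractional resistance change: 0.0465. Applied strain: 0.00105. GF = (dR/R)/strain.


Step 1: Identify values.
dR/R = 0.0465, strain = 0.00105
Step 2: GF = (dR/R) / strain = 0.0465 / 0.00105
GF = 44.3


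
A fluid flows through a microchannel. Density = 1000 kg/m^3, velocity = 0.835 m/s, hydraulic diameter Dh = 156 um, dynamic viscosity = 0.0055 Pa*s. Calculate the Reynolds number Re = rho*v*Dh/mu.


Step 1: Convert Dh to meters: Dh = 156e-6 m
Step 2: Re = rho * v * Dh / mu
Re = 1000 * 0.835 * 156e-6 / 0.0055
Re = 23.684


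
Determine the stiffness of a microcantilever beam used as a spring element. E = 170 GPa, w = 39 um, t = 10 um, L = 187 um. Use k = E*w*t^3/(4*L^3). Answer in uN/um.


Step 1: Convert E to consistent units (1 GPa = 1000 uN/um^2).
E = 170 GPa = 170000 uN/um^2
Step 2: Compute t^3 = 10^3 = 1000
Step 3: Compute L^3 = 187^3 = 6539203
Step 4: k = 170000 * 39 * 1000 / (4 * 6539203)
k = 253.4713 uN/um


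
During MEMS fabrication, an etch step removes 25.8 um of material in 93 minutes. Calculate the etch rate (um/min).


Step 1: Etch rate = depth / time
Step 2: rate = 25.8 / 93
rate = 0.277 um/min


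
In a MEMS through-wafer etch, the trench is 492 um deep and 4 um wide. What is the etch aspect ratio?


Step 1: AR = depth / width
Step 2: AR = 492 / 4
AR = 123.0


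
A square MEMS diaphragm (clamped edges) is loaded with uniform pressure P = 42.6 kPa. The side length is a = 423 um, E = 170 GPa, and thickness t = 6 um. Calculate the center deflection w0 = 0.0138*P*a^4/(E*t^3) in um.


Step 1: Convert pressure to compatible units (E is in GPa, so P in GPa).
P = 42.6 kPa = 42.6e-6 GPa
Step 2: Compute numerator: 0.0138 * P * a^4.
a^4 = 423^4 = 32015587041
numerator = 0.0138 * 42.6e-6 * 32015587041 = 1.88213e+04
Step 3: Compute denominator: E * t^3 = 170 * 6^3 = 36720
Step 4: w0 = numerator / denominator = 1.88213e+04 / 36720 = 0.5126 um


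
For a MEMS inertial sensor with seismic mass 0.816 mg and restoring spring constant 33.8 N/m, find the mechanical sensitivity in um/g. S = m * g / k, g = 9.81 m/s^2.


Step 1: Convert mass: m = 0.816 mg = 8.16e-07 kg
Step 2: S = m * g / k = 8.16e-07 * 9.81 / 33.8
Step 3: S = 2.37e-07 m/g
Step 4: Convert to um/g: S = 0.237 um/g


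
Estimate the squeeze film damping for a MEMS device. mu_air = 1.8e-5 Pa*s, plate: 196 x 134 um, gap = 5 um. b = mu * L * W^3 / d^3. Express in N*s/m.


Step 1: Convert to SI.
L = 196e-6 m, W = 134e-6 m, d = 5e-6 m
Step 2: W^3 = (134e-6)^3 = 2.41e-12 m^3
Step 3: d^3 = (5e-6)^3 = 1.25e-16 m^3
Step 4: b = 1.8e-5 * 196e-6 * 2.41e-12 / 1.25e-16
b = 6.79e-05 N*s/m


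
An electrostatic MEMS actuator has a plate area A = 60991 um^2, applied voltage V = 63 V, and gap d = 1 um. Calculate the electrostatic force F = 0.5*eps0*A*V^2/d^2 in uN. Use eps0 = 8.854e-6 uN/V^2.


Step 1: Identify parameters.
eps0 = 8.854e-6 uN/V^2, A = 60991 um^2, V = 63 V, d = 1 um
Step 2: Compute V^2 = 63^2 = 3969
Step 3: Compute d^2 = 1^2 = 1
Step 4: F = 0.5 * 8.854e-6 * 60991 * 3969 / 1
F = 1071.658 uN


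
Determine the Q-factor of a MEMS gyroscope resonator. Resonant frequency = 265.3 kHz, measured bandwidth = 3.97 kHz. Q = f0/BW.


Step 1: Q = f0 / bandwidth
Step 2: Q = 265.3 / 3.97
Q = 66.8


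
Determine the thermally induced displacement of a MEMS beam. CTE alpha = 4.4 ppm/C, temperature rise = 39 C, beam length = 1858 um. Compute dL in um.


Step 1: Convert CTE: alpha = 4.4 ppm/C = 4.4e-6 /C
Step 2: dL = 4.4e-6 * 39 * 1858
dL = 0.3188 um


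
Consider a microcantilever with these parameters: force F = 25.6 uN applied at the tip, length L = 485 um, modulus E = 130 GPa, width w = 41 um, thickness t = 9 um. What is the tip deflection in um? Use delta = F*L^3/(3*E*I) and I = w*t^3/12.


Step 1: Calculate the second moment of area.
I = w * t^3 / 12 = 41 * 9^3 / 12 = 2490.75 um^4
Step 2: Convert E to consistent units (1 GPa = 1000 uN/um^2).
E = 130 GPa = 130000 uN/um^2
Step 3: Calculate tip deflection.
delta = F * L^3 / (3 * E * I)
delta = 25.6 * 485^3 / (3 * 130000 * 2490.75)
delta = 3.0066 um


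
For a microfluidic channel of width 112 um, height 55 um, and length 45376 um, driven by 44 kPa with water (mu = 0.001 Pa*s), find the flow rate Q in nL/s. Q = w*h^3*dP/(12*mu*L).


Step 1: Convert all dimensions to SI (meters).
w = 112e-6 m, h = 55e-6 m, L = 45376e-6 m, dP = 44e3 Pa
Step 2: Q = w * h^3 * dP / (12 * mu * L)
Q = 112e-6 * (55e-6)^3 * 44e3 / (12 * 0.001 * 45376e-6) = 1.50574459e-09 m^3/s
Step 3: Convert Q from m^3/s to nL/s (1 m^3 = 1e12 nL, so multiply by 1e12).
Q = 1505.745 nL/s


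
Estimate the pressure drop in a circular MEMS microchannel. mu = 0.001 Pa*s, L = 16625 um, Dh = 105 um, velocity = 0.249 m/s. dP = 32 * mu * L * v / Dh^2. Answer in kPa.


Step 1: Convert to SI: L = 16625e-6 m, Dh = 105e-6 m
Step 2: dP = 32 * 0.001 * 16625e-6 * 0.249 / (105e-6)^2
Step 3: dP = 12015.24 Pa
Step 4: Convert to kPa: dP = 12.02 kPa


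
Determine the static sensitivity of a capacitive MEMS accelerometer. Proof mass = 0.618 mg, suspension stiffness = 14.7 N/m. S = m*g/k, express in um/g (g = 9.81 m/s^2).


Step 1: Convert mass: m = 0.618 mg = 6.18e-07 kg
Step 2: S = m * g / k = 6.18e-07 * 9.81 / 14.7
Step 3: S = 4.12e-07 m/g
Step 4: Convert to um/g: S = 0.412 um/g


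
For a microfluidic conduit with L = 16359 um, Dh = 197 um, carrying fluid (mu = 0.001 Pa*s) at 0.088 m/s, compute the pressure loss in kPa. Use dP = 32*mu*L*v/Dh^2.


Step 1: Convert to SI: L = 16359e-6 m, Dh = 197e-6 m
Step 2: dP = 32 * 0.001 * 16359e-6 * 0.088 / (197e-6)^2
Step 3: dP = 1187.02 Pa
Step 4: Convert to kPa: dP = 1.19 kPa


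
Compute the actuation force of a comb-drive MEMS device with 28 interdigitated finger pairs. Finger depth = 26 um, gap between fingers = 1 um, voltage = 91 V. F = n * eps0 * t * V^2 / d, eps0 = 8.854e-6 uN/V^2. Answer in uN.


Step 1: Parameters: n=28, eps0=8.854e-6 uN/V^2, t=26 um, V=91 V, d=1 um
Step 2: V^2 = 8281
Step 3: F = 28 * 8.854e-6 * 26 * 8281 / 1
F = 53.377 uN


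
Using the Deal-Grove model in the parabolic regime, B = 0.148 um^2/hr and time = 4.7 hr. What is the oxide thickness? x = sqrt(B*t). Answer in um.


Step 1: Compute B*t = 0.148 * 4.7 = 0.6956
Step 2: x = sqrt(0.6956)
x = 0.834 um


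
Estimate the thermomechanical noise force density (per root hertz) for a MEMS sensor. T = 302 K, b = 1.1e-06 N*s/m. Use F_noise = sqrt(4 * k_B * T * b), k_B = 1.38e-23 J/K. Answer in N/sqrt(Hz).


Step 1: Compute 4 * k_B * T * b
= 4 * 1.38e-23 * 302 * 1.1e-06
= 1.8337e-26 N^2/Hz
Step 2: F_noise = sqrt(1.8337e-26)
F_noise = 1.35e-13 N/sqrt(Hz)


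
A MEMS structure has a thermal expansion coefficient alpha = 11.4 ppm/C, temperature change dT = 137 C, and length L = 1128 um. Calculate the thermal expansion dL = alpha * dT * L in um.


Step 1: Convert CTE: alpha = 11.4 ppm/C = 11.4e-6 /C
Step 2: dL = 11.4e-6 * 137 * 1128
dL = 1.7617 um


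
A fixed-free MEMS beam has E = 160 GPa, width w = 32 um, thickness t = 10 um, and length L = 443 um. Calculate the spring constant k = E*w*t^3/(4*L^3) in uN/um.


Step 1: Convert E to consistent units (1 GPa = 1000 uN/um^2).
E = 160 GPa = 160000 uN/um^2
Step 2: Compute t^3 = 10^3 = 1000
Step 3: Compute L^3 = 443^3 = 86938307
Step 4: k = 160000 * 32 * 1000 / (4 * 86938307)
k = 14.7231 uN/um


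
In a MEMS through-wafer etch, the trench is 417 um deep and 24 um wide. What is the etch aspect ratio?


Step 1: AR = depth / width
Step 2: AR = 417 / 24
AR = 17.4


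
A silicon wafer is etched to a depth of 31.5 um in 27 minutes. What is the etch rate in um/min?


Step 1: Etch rate = depth / time
Step 2: rate = 31.5 / 27
rate = 1.167 um/min


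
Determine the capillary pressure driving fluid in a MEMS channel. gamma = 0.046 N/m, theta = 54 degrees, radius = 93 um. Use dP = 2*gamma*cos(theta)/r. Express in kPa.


Step 1: cos(54 deg) = 0.5878
Step 2: Convert r to m: r = 93e-6 m
Step 3: dP = 2 * 0.046 * 0.5878 / 93e-6 = 581.5 Pa
Step 4: Convert Pa to kPa (divide by 1000).
dP = 0.58 kPa


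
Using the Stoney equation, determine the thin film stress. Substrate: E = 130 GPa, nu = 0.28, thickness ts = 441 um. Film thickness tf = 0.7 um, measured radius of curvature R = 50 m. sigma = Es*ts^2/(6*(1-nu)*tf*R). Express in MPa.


Step 1: Compute numerator: Es * ts^2 = 130 * 441^2 = 25282530 (GPa*um^2)
Step 2: Compute denominator (R in um): 6*(1-nu)*tf*R = 6*0.72*0.7*50e6 = 151200000.0 (um^2)
Step 3: sigma (GPa) = 25282530 / 151200000.0 = 1.67212e-01 GPa
Step 4: Convert to MPa (x1000): sigma = 167.2 MPa


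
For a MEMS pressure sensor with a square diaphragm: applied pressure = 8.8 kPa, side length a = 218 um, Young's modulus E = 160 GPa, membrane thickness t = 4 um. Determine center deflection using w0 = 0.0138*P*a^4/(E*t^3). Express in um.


Step 1: Convert pressure to compatible units (E is in GPa, so P in GPa).
P = 8.8 kPa = 8.8e-6 GPa
Step 2: Compute numerator: 0.0138 * P * a^4.
a^4 = 218^4 = 2258530576
numerator = 0.0138 * 8.8e-6 * 2258530576 = 2.7428e+02
Step 3: Compute denominator: E * t^3 = 160 * 4^3 = 10240
Step 4: w0 = numerator / denominator = 2.7428e+02 / 10240 = 0.0268 um


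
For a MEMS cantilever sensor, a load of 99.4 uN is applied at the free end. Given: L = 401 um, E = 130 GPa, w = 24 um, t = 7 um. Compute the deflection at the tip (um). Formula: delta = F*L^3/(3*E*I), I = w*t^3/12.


Step 1: Calculate the second moment of area.
I = w * t^3 / 12 = 24 * 7^3 / 12 = 686.0 um^4
Step 2: Convert E to consistent units (1 GPa = 1000 uN/um^2).
E = 130 GPa = 130000 uN/um^2
Step 3: Calculate tip deflection.
delta = F * L^3 / (3 * E * I)
delta = 99.4 * 401^3 / (3 * 130000 * 686.0)
delta = 23.9569 um


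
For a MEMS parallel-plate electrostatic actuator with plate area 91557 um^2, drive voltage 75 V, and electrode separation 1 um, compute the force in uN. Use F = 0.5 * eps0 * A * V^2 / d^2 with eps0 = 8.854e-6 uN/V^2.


Step 1: Identify parameters.
eps0 = 8.854e-6 uN/V^2, A = 91557 um^2, V = 75 V, d = 1 um
Step 2: Compute V^2 = 75^2 = 5625
Step 3: Compute d^2 = 1^2 = 1
Step 4: F = 0.5 * 8.854e-6 * 91557 * 5625 / 1
F = 2279.941 uN


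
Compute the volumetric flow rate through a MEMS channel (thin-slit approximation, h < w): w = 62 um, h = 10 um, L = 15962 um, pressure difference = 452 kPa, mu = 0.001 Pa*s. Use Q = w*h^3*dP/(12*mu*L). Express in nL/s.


Step 1: Convert all dimensions to SI (meters).
w = 62e-6 m, h = 10e-6 m, L = 15962e-6 m, dP = 452e3 Pa
Step 2: Q = w * h^3 * dP / (12 * mu * L)
Q = 62e-6 * (10e-6)^3 * 452e3 / (12 * 0.001 * 15962e-6) = 1.4630581e-10 m^3/s
Step 3: Convert Q from m^3/s to nL/s (1 m^3 = 1e12 nL, so multiply by 1e12).
Q = 146.306 nL/s


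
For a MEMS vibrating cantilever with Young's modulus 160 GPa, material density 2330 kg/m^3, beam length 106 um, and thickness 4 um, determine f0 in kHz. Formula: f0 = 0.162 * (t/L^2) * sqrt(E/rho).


Step 1: Convert units to SI.
t_SI = 4e-6 m, L_SI = 106e-6 m
Step 2: Calculate sqrt(E/rho).
sqrt(160e9 / 2330) = 8286.71 m/s
Step 3: Compute f0.
f0 = 0.162 * 4e-6 / (106e-6)^2 * 8286.71 = 477909.2 Hz = 477.91 kHz


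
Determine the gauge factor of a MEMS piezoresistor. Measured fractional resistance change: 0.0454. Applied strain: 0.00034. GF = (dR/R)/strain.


Step 1: Identify values.
dR/R = 0.0454, strain = 0.00034
Step 2: GF = (dR/R) / strain = 0.0454 / 0.00034
GF = 133.5


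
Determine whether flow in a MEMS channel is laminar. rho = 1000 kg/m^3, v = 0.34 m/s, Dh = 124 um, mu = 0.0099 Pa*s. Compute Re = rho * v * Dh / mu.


Step 1: Convert Dh to meters: Dh = 124e-6 m
Step 2: Re = rho * v * Dh / mu
Re = 1000 * 0.34 * 124e-6 / 0.0099
Re = 4.259
Since Re = 4.259 is below ~2300, the flow is laminar.


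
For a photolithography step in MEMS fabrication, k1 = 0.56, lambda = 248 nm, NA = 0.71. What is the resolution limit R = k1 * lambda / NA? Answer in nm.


Step 1: Identify values: k1 = 0.56, lambda = 248 nm, NA = 0.71
Step 2: R = k1 * lambda / NA
R = 0.56 * 248 / 0.71
R = 195.6 nm


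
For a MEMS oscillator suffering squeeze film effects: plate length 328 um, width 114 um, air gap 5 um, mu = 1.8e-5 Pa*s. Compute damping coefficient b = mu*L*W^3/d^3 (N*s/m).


Step 1: Convert to SI.
L = 328e-6 m, W = 114e-6 m, d = 5e-6 m
Step 2: W^3 = (114e-6)^3 = 1.48e-12 m^3
Step 3: d^3 = (5e-6)^3 = 1.25e-16 m^3
Step 4: b = 1.8e-5 * 328e-6 * 1.48e-12 / 1.25e-16
b = 7.00e-05 N*s/m


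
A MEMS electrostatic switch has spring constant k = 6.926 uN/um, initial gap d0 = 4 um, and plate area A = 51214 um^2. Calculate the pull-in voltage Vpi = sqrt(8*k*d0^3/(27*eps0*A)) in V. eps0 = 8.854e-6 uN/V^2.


Step 1: Compute numerator: 8 * k * d0^3 = 8 * 6.926 * 4^3 = 3546.112
Step 2: Compute denominator: 27 * eps0 * A = 27 * 8.854e-6 * 51214 = 12.243116
Step 3: Vpi = sqrt(3546.112 / 12.243116)
Vpi = 17.02 V


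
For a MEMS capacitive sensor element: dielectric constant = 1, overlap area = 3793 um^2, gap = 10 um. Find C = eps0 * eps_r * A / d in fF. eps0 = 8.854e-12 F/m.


Step 1: Convert area to m^2: A = 3793e-12 m^2
Step 2: Convert gap to m: d = 10e-6 m
Step 3: C = eps0 * eps_r * A / d
C = 8.854e-12 * 1 * 3793e-12 / 10e-6
Step 4: Convert to fF (multiply by 1e15).
C = 3.36 fF


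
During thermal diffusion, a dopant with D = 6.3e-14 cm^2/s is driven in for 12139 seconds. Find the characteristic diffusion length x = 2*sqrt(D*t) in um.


Step 1: Compute D*t = 6.3e-14 * 12139 = 7.64757e-10 cm^2
Step 2: sqrt(D*t) = 2.7654e-05 cm
Step 3: x = 2 * 2.7654e-05 cm = 5.5308e-05 cm
Step 4: Convert to um (1 cm = 1e4 um): x = 0.553 um


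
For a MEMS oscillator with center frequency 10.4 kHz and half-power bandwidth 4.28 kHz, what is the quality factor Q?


Step 1: Q = f0 / bandwidth
Step 2: Q = 10.4 / 4.28
Q = 2.4


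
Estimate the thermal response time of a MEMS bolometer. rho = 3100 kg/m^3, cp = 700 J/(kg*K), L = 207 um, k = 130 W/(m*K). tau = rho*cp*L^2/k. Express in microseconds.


Step 1: Convert L to m: L = 207e-6 m
Step 2: L^2 = (207e-6)^2 = 4.2849e-08 m^2
Step 3: tau = 3100 * 700 * 4.2849e-08 / 130 = 7.1524869e-04 s
Step 4: Convert to microseconds (multiply by 1e6).
tau = 715.249 us


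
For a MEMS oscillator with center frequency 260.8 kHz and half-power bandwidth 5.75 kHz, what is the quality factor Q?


Step 1: Q = f0 / bandwidth
Step 2: Q = 260.8 / 5.75
Q = 45.4


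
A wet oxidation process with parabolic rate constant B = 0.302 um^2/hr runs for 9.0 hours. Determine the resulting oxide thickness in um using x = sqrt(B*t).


Step 1: Compute B*t = 0.302 * 9.0 = 2.718
Step 2: x = sqrt(2.718)
x = 1.649 um


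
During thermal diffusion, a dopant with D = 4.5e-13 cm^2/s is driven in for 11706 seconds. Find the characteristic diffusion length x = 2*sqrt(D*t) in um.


Step 1: Compute D*t = 4.5e-13 * 11706 = 5.2677e-09 cm^2
Step 2: sqrt(D*t) = 7.25789e-05 cm
Step 3: x = 2 * 7.25789e-05 cm = 1.451578e-04 cm
Step 4: Convert to um (1 cm = 1e4 um): x = 1.452 um


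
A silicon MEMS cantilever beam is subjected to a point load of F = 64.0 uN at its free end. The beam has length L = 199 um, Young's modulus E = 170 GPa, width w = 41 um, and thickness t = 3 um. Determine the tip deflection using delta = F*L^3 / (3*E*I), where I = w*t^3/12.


Step 1: Calculate the second moment of area.
I = w * t^3 / 12 = 41 * 3^3 / 12 = 92.25 um^4
Step 2: Convert E to consistent units (1 GPa = 1000 uN/um^2).
E = 170 GPa = 170000 uN/um^2
Step 3: Calculate tip deflection.
delta = F * L^3 / (3 * E * I)
delta = 64.0 * 199^3 / (3 * 170000 * 92.25)
delta = 10.7202 um


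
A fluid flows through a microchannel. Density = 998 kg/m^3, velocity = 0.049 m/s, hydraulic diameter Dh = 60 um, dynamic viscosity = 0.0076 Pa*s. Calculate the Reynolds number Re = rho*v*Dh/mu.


Step 1: Convert Dh to meters: Dh = 60e-6 m
Step 2: Re = rho * v * Dh / mu
Re = 998 * 0.049 * 60e-6 / 0.0076
Re = 0.386


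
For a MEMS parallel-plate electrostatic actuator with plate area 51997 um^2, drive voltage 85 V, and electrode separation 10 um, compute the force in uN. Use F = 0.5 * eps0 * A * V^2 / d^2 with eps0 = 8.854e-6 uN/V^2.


Step 1: Identify parameters.
eps0 = 8.854e-6 uN/V^2, A = 51997 um^2, V = 85 V, d = 10 um
Step 2: Compute V^2 = 85^2 = 7225
Step 3: Compute d^2 = 10^2 = 100
Step 4: F = 0.5 * 8.854e-6 * 51997 * 7225 / 100
F = 16.631 uN


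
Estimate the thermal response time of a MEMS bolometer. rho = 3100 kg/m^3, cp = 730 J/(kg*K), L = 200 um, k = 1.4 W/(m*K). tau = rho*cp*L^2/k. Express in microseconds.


Step 1: Convert L to m: L = 200e-6 m
Step 2: L^2 = (200e-6)^2 = 4e-08 m^2
Step 3: tau = 3100 * 730 * 4e-08 / 1.4 = 6.465714286e-02 s
Step 4: Convert to microseconds (multiply by 1e6).
tau = 64657.143 us


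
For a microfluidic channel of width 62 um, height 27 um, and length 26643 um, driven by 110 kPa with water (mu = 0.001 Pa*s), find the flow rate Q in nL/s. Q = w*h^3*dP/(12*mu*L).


Step 1: Convert all dimensions to SI (meters).
w = 62e-6 m, h = 27e-6 m, L = 26643e-6 m, dP = 110e3 Pa
Step 2: Q = w * h^3 * dP / (12 * mu * L)
Q = 62e-6 * (27e-6)^3 * 110e3 / (12 * 0.001 * 26643e-6) = 4.1986657e-10 m^3/s
Step 3: Convert Q from m^3/s to nL/s (1 m^3 = 1e12 nL, so multiply by 1e12).
Q = 419.867 nL/s


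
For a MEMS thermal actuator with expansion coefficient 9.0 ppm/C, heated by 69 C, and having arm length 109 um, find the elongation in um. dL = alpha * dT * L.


Step 1: Convert CTE: alpha = 9.0 ppm/C = 9.0e-6 /C
Step 2: dL = 9.0e-6 * 69 * 109
dL = 0.0677 um


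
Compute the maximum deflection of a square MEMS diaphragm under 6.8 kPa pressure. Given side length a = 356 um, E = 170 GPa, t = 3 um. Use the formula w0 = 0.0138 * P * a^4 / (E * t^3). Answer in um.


Step 1: Convert pressure to compatible units (E is in GPa, so P in GPa).
P = 6.8 kPa = 6.8e-6 GPa
Step 2: Compute numerator: 0.0138 * P * a^4.
a^4 = 356^4 = 16062013696
numerator = 0.0138 * 6.8e-6 * 16062013696 = 1.50726e+03
Step 3: Compute denominator: E * t^3 = 170 * 3^3 = 4590
Step 4: w0 = numerator / denominator = 1.50726e+03 / 4590 = 0.3284 um


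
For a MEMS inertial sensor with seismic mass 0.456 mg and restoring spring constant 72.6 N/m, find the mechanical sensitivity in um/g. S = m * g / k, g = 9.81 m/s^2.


Step 1: Convert mass: m = 0.456 mg = 4.56e-07 kg
Step 2: S = m * g / k = 4.56e-07 * 9.81 / 72.6
Step 3: S = 6.16e-08 m/g
Step 4: Convert to um/g: S = 0.062 um/g


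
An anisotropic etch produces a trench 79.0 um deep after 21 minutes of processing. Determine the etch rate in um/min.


Step 1: Etch rate = depth / time
Step 2: rate = 79.0 / 21
rate = 3.762 um/min


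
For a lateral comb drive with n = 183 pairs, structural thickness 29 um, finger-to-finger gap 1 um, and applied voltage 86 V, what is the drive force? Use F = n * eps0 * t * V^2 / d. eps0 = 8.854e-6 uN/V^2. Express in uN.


Step 1: Parameters: n=183, eps0=8.854e-6 uN/V^2, t=29 um, V=86 V, d=1 um
Step 2: V^2 = 7396
Step 3: F = 183 * 8.854e-6 * 29 * 7396 / 1
F = 347.525 uN


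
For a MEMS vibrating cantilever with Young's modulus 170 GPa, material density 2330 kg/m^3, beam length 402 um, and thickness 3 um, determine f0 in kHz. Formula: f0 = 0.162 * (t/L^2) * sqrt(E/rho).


Step 1: Convert units to SI.
t_SI = 3e-6 m, L_SI = 402e-6 m
Step 2: Calculate sqrt(E/rho).
sqrt(170e9 / 2330) = 8541.74 m/s
Step 3: Compute f0.
f0 = 0.162 * 3e-6 / (402e-6)^2 * 8541.74 = 25688.0 Hz = 25.69 kHz


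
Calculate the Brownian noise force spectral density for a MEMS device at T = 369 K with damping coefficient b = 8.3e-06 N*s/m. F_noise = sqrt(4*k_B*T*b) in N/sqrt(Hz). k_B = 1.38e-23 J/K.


Step 1: Compute 4 * k_B * T * b
= 4 * 1.38e-23 * 369 * 8.3e-06
= 1.6906e-25 N^2/Hz
Step 2: F_noise = sqrt(1.6906e-25)
F_noise = 4.11e-13 N/sqrt(Hz)


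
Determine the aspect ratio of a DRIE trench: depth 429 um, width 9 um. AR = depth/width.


Step 1: AR = depth / width
Step 2: AR = 429 / 9
AR = 47.7


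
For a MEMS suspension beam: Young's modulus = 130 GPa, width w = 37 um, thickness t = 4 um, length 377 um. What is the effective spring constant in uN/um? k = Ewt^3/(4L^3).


Step 1: Convert E to consistent units (1 GPa = 1000 uN/um^2).
E = 130 GPa = 130000 uN/um^2
Step 2: Compute t^3 = 4^3 = 64
Step 3: Compute L^3 = 377^3 = 53582633
Step 4: k = 130000 * 37 * 64 / (4 * 53582633)
k = 1.4363 uN/um


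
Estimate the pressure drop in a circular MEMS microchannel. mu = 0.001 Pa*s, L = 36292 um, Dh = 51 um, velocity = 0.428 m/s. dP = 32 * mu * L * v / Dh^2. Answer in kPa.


Step 1: Convert to SI: L = 36292e-6 m, Dh = 51e-6 m
Step 2: dP = 32 * 0.001 * 36292e-6 * 0.428 / (51e-6)^2
Step 3: dP = 191101.59 Pa
Step 4: Convert to kPa: dP = 191.1 kPa


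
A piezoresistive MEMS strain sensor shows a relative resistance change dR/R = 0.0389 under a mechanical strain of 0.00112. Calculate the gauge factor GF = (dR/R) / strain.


Step 1: Identify values.
dR/R = 0.0389, strain = 0.00112
Step 2: GF = (dR/R) / strain = 0.0389 / 0.00112
GF = 34.7


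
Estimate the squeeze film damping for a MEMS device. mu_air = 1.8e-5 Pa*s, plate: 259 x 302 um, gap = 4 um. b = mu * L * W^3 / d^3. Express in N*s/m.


Step 1: Convert to SI.
L = 259e-6 m, W = 302e-6 m, d = 4e-6 m
Step 2: W^3 = (302e-6)^3 = 2.75e-11 m^3
Step 3: d^3 = (4e-6)^3 = 6.40e-17 m^3
Step 4: b = 1.8e-5 * 259e-6 * 2.75e-11 / 6.40e-17
b = 2.01e-03 N*s/m


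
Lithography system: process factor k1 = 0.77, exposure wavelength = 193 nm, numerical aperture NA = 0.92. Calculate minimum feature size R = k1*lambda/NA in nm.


Step 1: Identify values: k1 = 0.77, lambda = 193 nm, NA = 0.92
Step 2: R = k1 * lambda / NA
R = 0.77 * 193 / 0.92
R = 161.5 nm


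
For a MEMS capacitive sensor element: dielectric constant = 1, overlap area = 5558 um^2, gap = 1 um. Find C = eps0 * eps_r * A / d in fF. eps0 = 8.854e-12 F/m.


Step 1: Convert area to m^2: A = 5558e-12 m^2
Step 2: Convert gap to m: d = 1e-6 m
Step 3: C = eps0 * eps_r * A / d
C = 8.854e-12 * 1 * 5558e-12 / 1e-6
Step 4: Convert to fF (multiply by 1e15).
C = 49.21 fF


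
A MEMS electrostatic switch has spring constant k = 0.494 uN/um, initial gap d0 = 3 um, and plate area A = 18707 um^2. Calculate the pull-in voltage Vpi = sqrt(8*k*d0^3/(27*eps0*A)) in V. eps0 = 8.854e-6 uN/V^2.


Step 1: Compute numerator: 8 * k * d0^3 = 8 * 0.494 * 3^3 = 106.704
Step 2: Compute denominator: 27 * eps0 * A = 27 * 8.854e-6 * 18707 = 4.472058
Step 3: Vpi = sqrt(106.704 / 4.472058)
Vpi = 4.88 V
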